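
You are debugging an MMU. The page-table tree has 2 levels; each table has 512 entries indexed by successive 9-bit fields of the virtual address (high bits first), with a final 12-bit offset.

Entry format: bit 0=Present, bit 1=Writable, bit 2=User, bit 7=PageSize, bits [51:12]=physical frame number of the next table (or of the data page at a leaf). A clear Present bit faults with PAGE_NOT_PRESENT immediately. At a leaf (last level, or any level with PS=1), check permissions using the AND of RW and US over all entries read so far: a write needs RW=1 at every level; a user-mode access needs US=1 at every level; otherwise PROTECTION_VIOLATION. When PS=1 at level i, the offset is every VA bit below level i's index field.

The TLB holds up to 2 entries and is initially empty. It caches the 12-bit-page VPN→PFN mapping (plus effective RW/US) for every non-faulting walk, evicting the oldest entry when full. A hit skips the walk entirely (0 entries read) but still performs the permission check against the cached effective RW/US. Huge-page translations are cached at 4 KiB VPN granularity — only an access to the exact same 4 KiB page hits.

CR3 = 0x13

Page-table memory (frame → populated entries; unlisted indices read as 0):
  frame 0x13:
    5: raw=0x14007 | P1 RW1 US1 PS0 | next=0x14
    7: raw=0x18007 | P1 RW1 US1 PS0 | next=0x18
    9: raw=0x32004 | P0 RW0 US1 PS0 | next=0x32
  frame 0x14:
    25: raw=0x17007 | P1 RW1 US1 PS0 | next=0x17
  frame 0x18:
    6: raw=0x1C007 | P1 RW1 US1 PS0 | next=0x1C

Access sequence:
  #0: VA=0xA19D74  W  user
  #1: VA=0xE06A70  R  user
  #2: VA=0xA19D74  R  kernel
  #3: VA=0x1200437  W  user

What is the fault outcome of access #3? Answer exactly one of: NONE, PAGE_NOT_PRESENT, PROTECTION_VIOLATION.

Walk each access:
#0 VA=0xA19D74 (w,user):
  L0 @0x13[5] → 0x14007  P=1,RW=1,US=1,PS=0
  L1 @0x14[25] → 0x17007  P=1,RW=1,US=1,PS=0
  ✓ 0x17D74  — 2 lookups
#1 VA=0xE06A70 (r,user):
  L0 @0x13[7] → 0x18007  P=1,RW=1,US=1,PS=0
  L1 @0x18[6] → 0x1C007  P=1,RW=1,US=1,PS=0
  ✓ 0x1CA70  — 2 lookups
#2 VA=0xA19D74 (r,kernel):
  TLB hit vpn=0xA19 → PA=0x17D74
#3 VA=0x1200437 (w,user):
  L0 @0x13[9] → 0x32004  P=0,RW=0,US=1,PS=0
  → PAGE_NOT_PRESENT  (1 entries read)

Access #3 fault: PAGE_NOT_PRESENT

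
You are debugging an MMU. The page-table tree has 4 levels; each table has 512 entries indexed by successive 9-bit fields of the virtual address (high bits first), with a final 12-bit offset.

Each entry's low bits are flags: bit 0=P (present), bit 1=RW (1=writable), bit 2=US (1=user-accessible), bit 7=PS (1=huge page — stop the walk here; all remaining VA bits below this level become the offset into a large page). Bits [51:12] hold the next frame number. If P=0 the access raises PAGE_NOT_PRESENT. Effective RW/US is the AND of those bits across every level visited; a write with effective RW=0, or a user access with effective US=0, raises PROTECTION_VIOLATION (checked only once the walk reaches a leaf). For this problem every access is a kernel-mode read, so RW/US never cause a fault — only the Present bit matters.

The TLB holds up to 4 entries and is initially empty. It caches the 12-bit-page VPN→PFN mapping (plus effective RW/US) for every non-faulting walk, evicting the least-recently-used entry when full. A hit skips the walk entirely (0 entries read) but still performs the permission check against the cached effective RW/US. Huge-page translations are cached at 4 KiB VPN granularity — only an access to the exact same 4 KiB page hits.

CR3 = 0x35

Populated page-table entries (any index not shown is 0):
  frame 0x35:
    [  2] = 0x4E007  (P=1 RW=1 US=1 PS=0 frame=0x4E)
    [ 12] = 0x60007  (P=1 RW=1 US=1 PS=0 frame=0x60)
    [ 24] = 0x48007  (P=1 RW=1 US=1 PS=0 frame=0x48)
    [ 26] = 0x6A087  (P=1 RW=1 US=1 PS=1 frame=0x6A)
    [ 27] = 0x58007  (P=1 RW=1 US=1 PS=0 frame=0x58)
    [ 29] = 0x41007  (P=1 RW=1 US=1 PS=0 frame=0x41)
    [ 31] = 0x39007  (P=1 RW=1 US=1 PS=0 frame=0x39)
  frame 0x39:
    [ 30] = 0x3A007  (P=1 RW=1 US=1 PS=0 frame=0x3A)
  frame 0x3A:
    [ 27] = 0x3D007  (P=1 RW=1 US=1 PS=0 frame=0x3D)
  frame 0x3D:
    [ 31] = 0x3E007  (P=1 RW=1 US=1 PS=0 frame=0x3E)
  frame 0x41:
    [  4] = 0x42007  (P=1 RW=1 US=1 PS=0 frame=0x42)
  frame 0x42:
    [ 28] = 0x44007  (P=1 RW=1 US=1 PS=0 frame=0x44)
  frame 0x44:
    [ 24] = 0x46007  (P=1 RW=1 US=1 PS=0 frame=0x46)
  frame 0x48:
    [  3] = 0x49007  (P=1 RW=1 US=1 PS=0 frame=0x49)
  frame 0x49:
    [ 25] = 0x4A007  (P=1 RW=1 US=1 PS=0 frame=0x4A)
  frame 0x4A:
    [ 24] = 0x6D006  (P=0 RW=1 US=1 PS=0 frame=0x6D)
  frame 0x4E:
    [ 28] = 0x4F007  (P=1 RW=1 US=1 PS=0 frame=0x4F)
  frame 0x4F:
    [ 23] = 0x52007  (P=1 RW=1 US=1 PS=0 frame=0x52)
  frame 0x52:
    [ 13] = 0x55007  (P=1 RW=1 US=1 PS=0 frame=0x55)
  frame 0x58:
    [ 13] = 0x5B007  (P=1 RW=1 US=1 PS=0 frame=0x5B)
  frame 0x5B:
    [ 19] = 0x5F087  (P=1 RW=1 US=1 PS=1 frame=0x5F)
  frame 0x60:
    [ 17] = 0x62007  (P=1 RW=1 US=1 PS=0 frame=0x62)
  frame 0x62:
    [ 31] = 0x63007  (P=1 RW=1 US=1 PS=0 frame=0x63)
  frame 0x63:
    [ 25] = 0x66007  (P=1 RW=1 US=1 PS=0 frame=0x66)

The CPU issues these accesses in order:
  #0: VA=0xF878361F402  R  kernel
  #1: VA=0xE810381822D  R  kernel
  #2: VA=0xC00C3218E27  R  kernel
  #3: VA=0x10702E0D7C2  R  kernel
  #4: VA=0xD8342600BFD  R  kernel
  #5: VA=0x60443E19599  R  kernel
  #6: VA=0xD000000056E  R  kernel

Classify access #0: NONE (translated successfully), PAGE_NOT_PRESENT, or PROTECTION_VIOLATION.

Trace:
#0 VA=0xF878361F402 (r,kernel):
  L0 @0x35[31] → 0x39007  P=1,RW=1,US=1,PS=0
  L1 @0x39[30] → 0x3A007  P=1,RW=1,US=1,PS=0
  L2 @0x3A[27] → 0x3D007  P=1,RW=1,US=1,PS=0
  L3 @0x3D[31] → 0x3E007  P=1,RW=1,US=1,PS=0
  ⇒ phys 0x3E402  [4 reads]
#1 VA=0xE810381822D (r,kernel):
  L0 @0x35[29] → 0x41007  P=1,RW=1,US=1,PS=0
  L1 @0x41[4] → 0x42007  P=1,RW=1,US=1,PS=0
  L2 @0x42[28] → 0x44007  P=1,RW=1,US=1,PS=0
  L3 @0x44[24] → 0x46007  P=1,RW=1,US=1,PS=0
  ⇒ phys 0x4622D  [4 reads]
#2 VA=0xC00C3218E27 (r,kernel):
  L0 @0x35[24] → 0x48007  P=1,RW=1,US=1,PS=0
  L1 @0x48[3] → 0x49007  P=1,RW=1,US=1,PS=0
  L2 @0x49[25] → 0x4A007  P=1,RW=1,US=1,PS=0
  L3 @0x4A[24] → 0x6D006  P=0,RW=1,US=1,PS=0
  → PAGE_NOT_PRESENT  (4 entries read)
#3 VA=0x10702E0D7C2 (r,kernel):
  L0 @0x35[2] → 0x4E007  P=1,RW=1,US=1,PS=0
  L1 @0x4E[28] → 0x4F007  P=1,RW=1,US=1,PS=0
  L2 @0x4F[23] → 0x52007  P=1,RW=1,US=1,PS=0
  L3 @0x52[13] → 0x55007  P=1,RW=1,US=1,PS=0
  ⇒ phys 0x557C2  [4 reads]
#4 VA=0xD8342600BFD (r,kernel):
  L0 @0x35[27] → 0x58007  P=1,RW=1,US=1,PS=0
  L1 @0x58[13] → 0x5B007  P=1,RW=1,US=1,PS=0
  L2 @0x5B[19] → 0x5F087  P=1,RW=1,US=1,PS=1
  ⇒ phys 0x5FBFD (huge @L2)  [3 reads]
#5 VA=0x60443E19599 (r,kernel):
  L0 @0x35[12] → 0x60007  P=1,RW=1,US=1,PS=0
  L1 @0x60[17] → 0x62007  P=1,RW=1,US=1,PS=0
  L2 @0x62[31] → 0x63007  P=1,RW=1,US=1,PS=0
  L3 @0x63[25] → 0x66007  P=1,RW=1,US=1,PS=0
  ⇒ phys 0x66599  [4 reads]
#6 VA=0xD000000056E (r,kernel):
  L0 @0x35[26] → 0x6A087  P=1,RW=1,US=1,PS=1
  ⇒ phys 0x6A56E (huge @L0)  [1 reads]

Access #0 fault: NONE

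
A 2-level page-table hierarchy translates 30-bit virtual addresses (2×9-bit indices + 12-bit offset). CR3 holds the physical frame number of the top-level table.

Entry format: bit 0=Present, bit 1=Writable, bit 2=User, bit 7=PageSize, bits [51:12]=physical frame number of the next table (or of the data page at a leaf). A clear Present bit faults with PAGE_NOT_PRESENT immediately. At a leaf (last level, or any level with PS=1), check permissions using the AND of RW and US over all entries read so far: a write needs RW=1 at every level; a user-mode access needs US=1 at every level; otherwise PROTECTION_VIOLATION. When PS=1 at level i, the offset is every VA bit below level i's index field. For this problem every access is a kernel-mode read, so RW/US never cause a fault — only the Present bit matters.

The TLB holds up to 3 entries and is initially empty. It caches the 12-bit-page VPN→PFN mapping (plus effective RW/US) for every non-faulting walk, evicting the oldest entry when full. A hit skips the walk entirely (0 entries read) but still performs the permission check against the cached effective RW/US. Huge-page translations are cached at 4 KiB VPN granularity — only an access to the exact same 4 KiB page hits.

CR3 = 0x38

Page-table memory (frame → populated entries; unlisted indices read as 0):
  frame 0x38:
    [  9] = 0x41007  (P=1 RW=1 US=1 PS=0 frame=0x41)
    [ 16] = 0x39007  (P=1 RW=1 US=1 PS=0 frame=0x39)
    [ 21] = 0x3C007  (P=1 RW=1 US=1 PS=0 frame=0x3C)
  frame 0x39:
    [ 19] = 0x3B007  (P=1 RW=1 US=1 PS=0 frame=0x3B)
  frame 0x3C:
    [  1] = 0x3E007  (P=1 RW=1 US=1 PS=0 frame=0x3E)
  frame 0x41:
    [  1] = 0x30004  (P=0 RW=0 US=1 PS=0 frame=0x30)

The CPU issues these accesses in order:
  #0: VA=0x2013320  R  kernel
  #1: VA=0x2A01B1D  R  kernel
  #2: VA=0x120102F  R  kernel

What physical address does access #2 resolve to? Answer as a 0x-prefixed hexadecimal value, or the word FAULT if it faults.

Walk each access:
#0 VA=0x2013320 (r,kernel):
  [0] read 0x38 idx=16: raw=0x39007 flags P=1 W=1 U=1 S=0
  [1] read 0x39 idx=19: raw=0x3B007 flags P=1 W=1 U=1 S=0
  ✓ 0x3B320  — 2 lookups
#1 VA=0x2A01B1D (r,kernel):
  [0] read 0x38 idx=21: raw=0x3C007 flags P=1 W=1 U=1 S=0
  [1] read 0x3C idx=1: raw=0x3E007 flags P=1 W=1 U=1 S=0
  ✓ 0x3EB1D  — 2 lookups
#2 VA=0x120102F (r,kernel):
  [0] read 0x38 idx=9: raw=0x41007 flags P=1 W=1 U=1 S=0
  [1] read 0x41 idx=1: raw=0x30004 flags P=0 W=0 U=1 S=0
  → PAGE_NOT_PRESENT  (2 entries read)

Access #2 PA: FAULT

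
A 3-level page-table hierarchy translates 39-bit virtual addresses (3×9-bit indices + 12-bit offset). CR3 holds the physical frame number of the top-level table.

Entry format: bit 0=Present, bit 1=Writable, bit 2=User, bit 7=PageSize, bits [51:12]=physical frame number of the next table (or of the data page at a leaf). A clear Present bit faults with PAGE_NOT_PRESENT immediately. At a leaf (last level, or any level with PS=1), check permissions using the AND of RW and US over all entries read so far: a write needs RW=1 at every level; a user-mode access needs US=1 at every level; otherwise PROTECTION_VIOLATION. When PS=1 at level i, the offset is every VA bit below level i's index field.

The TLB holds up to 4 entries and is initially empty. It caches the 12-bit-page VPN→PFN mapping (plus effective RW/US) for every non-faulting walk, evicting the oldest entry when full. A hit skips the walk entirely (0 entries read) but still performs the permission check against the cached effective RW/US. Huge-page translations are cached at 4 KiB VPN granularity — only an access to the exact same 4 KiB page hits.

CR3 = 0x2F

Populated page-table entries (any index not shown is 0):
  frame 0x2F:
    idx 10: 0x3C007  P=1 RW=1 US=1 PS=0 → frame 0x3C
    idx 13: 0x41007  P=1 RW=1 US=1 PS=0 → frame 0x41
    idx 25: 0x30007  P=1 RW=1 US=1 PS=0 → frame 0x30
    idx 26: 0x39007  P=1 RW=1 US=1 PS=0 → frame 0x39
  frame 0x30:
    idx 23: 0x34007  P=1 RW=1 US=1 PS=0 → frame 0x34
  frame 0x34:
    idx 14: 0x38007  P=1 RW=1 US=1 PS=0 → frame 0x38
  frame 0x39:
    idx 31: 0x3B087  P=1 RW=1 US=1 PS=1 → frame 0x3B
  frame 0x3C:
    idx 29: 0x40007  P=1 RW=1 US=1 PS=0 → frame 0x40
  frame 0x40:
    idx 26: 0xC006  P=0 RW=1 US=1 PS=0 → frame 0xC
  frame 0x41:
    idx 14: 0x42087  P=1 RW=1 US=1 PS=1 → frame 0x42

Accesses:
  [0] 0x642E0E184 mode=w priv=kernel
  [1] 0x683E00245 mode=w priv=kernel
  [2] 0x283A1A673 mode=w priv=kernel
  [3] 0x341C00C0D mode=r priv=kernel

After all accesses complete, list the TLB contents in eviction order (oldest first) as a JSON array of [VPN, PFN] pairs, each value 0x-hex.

Trace:
#0 VA=0x642E0E184 (w,kernel):
  [0] read 0x2F idx=25: raw=0x30007 flags P=1 W=1 U=1 S=0
  [1] read 0x30 idx=23: raw=0x34007 flags P=1 W=1 U=1 S=0
  [2] read 0x34 idx=14: raw=0x38007 flags P=1 W=1 U=1 S=0
  ⇒ phys 0x38184  [3 reads]
#1 VA=0x683E00245 (w,kernel):
  [0] read 0x2F idx=26: raw=0x39007 flags P=1 W=1 U=1 S=0
  [1] read 0x39 idx=31: raw=0x3B087 flags P=1 W=1 U=1 S=1
  ⇒ phys 0x3B245 (huge @L1)  [2 reads]
#2 VA=0x283A1A673 (w,kernel):
  [0] read 0x2F idx=10: raw=0x3C007 flags P=1 W=1 U=1 S=0
  [1] read 0x3C idx=29: raw=0x40007 flags P=1 W=1 U=1 S=0
  [2] read 0x40 idx=26: raw=0xC006 flags P=0 W=1 U=1 S=0
  ⇒ fault: PAGE_NOT_PRESENT  — 3 lookups
#3 VA=0x341C00C0D (r,kernel):
  [0] read 0x2F idx=13: raw=0x41007 flags P=1 W=1 U=1 S=0
  [1] read 0x41 idx=14: raw=0x42087 flags P=1 W=1 U=1 S=1
  ⇒ phys 0x42C0D (huge @L1)  [2 reads]

TLB: [["0x642E0E", "0x38"], ["0x683E00", "0x3B"], ["0x341C00", "0x42"]]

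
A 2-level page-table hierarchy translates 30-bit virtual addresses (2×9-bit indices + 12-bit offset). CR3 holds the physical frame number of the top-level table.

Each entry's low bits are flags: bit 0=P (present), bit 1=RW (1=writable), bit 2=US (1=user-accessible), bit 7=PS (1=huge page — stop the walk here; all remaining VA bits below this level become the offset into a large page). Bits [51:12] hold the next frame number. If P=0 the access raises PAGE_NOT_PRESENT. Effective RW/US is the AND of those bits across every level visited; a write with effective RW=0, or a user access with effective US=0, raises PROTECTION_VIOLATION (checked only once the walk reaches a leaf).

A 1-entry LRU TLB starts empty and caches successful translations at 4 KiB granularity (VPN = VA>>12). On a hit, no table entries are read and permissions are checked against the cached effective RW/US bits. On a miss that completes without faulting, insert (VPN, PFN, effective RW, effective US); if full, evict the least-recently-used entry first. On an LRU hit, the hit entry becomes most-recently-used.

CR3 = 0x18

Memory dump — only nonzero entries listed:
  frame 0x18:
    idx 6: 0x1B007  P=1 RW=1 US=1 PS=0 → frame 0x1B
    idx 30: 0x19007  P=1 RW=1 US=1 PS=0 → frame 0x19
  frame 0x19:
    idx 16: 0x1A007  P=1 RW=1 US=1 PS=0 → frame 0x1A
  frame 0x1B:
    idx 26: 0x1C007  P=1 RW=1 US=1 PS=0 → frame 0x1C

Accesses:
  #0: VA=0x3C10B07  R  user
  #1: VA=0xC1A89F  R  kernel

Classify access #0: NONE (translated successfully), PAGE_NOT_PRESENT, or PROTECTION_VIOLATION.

Per-access translation:
#0 VA=0x3C10B07 (r,user):
  L0: frame=0x18 idx=30 entry=0x19007 [P=1 RW=1 US=1 PS=0]
  L1: frame=0x19 idx=16 entry=0x1A007 [P=1 RW=1 US=1 PS=0]
  → PA=0x1AB07  (2 entries read)
#1 VA=0xC1A89F (r,kernel):
  L0: frame=0x18 idx=6 entry=0x1B007 [P=1 RW=1 US=1 PS=0]
  L1: frame=0x1B idx=26 entry=0x1C007 [P=1 RW=1 US=1 PS=0]
  → PA=0x1C89F  (2 entries read)

Access #0 fault: NONE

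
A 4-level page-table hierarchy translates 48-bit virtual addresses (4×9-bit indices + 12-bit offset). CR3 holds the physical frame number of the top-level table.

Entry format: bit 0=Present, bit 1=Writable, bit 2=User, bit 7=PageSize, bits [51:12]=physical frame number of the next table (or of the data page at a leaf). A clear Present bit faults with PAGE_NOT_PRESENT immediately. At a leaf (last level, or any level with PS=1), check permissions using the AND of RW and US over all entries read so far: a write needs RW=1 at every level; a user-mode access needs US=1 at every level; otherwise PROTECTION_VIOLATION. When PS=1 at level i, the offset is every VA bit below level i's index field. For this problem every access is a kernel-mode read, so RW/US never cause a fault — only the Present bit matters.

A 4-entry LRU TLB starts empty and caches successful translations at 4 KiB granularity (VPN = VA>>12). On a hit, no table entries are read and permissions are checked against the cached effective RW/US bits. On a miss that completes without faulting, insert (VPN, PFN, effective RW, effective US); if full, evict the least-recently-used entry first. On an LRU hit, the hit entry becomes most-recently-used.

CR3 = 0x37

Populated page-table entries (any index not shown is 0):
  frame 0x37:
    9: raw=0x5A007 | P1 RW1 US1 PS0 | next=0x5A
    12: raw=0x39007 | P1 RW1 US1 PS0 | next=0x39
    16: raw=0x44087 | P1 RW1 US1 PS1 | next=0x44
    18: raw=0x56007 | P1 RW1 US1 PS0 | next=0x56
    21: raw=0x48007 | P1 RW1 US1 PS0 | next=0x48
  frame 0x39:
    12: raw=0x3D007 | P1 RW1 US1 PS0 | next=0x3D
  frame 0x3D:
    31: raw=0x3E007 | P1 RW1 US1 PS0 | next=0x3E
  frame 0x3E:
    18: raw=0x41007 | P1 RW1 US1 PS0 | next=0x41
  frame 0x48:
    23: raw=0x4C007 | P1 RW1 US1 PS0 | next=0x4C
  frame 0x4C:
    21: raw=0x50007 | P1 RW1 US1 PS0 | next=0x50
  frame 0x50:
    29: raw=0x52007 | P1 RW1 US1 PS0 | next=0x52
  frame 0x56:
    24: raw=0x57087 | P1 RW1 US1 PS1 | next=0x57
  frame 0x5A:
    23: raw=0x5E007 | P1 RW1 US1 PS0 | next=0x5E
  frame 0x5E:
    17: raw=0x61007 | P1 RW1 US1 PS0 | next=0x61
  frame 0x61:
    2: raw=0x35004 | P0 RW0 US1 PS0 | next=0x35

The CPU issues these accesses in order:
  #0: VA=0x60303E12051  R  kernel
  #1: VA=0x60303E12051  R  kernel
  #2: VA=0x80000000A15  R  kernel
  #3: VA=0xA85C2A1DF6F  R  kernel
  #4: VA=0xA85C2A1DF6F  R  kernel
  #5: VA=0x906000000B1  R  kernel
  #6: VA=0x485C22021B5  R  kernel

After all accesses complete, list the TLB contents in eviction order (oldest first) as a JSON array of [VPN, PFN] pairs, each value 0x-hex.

Per-access translation:
#0 VA=0x60303E12051 (r,kernel):
  lvl0: tbl 0x37, slot 12 ⇒ 0x39007 (P1/RW1/US1/PS0)
  lvl1: tbl 0x39, slot 12 ⇒ 0x3D007 (P1/RW1/US1/PS0)
  lvl2: tbl 0x3D, slot 31 ⇒ 0x3E007 (P1/RW1/US1/PS0)
  lvl3: tbl 0x3E, slot 18 ⇒ 0x41007 (P1/RW1/US1/PS0)
  ✓ 0x41051  — 4 lookups
#1 VA=0x60303E12051 (r,kernel):
  TLB hit vpn=0x60303E12 → PA=0x41051
#2 VA=0x80000000A15 (r,kernel):
  lvl0: tbl 0x37, slot 16 ⇒ 0x44087 (P1/RW1/US1/PS1)
  ✓ 0x44A15 (huge @L0)  — 1 lookups
#3 VA=0xA85C2A1DF6F (r,kernel):
  lvl0: tbl 0x37, slot 21 ⇒ 0x48007 (P1/RW1/US1/PS0)
  lvl1: tbl 0x48, slot 23 ⇒ 0x4C007 (P1/RW1/US1/PS0)
  lvl2: tbl 0x4C, slot 21 ⇒ 0x50007 (P1/RW1/US1/PS0)
  lvl3: tbl 0x50, slot 29 ⇒ 0x52007 (P1/RW1/US1/PS0)
  ✓ 0x52F6F  — 4 lookups
#4 VA=0xA85C2A1DF6F (r,kernel):
  TLB hit vpn=0xA85C2A1D → PA=0x52F6F
#5 VA=0x906000000B1 (r,kernel):
  lvl0: tbl 0x37, slot 18 ⇒ 0x56007 (P1/RW1/US1/PS0)
  lvl1: tbl 0x56, slot 24 ⇒ 0x57087 (P1/RW1/US1/PS1)
  ✓ 0x570B1 (huge @L1)  — 2 lookups
#6 VA=0x485C22021B5 (r,kernel):
  lvl0: tbl 0x37, slot 9 ⇒ 0x5A007 (P1/RW1/US1/PS0)
  lvl1: tbl 0x5A, slot 23 ⇒ 0x5E007 (P1/RW1/US1/PS0)
  lvl2: tbl 0x5E, slot 17 ⇒ 0x61007 (P1/RW1/US1/PS0)
  lvl3: tbl 0x61, slot 2 ⇒ 0x35004 (P0/RW0/US1/PS0)
  → PAGE_NOT_PRESENT  (4 entries read)

TLB: [["0x60303E12", "0x41"], ["0x80000000", "0x44"], ["0xA85C2A1D", "0x52"], ["0x90600000", "0x57"]]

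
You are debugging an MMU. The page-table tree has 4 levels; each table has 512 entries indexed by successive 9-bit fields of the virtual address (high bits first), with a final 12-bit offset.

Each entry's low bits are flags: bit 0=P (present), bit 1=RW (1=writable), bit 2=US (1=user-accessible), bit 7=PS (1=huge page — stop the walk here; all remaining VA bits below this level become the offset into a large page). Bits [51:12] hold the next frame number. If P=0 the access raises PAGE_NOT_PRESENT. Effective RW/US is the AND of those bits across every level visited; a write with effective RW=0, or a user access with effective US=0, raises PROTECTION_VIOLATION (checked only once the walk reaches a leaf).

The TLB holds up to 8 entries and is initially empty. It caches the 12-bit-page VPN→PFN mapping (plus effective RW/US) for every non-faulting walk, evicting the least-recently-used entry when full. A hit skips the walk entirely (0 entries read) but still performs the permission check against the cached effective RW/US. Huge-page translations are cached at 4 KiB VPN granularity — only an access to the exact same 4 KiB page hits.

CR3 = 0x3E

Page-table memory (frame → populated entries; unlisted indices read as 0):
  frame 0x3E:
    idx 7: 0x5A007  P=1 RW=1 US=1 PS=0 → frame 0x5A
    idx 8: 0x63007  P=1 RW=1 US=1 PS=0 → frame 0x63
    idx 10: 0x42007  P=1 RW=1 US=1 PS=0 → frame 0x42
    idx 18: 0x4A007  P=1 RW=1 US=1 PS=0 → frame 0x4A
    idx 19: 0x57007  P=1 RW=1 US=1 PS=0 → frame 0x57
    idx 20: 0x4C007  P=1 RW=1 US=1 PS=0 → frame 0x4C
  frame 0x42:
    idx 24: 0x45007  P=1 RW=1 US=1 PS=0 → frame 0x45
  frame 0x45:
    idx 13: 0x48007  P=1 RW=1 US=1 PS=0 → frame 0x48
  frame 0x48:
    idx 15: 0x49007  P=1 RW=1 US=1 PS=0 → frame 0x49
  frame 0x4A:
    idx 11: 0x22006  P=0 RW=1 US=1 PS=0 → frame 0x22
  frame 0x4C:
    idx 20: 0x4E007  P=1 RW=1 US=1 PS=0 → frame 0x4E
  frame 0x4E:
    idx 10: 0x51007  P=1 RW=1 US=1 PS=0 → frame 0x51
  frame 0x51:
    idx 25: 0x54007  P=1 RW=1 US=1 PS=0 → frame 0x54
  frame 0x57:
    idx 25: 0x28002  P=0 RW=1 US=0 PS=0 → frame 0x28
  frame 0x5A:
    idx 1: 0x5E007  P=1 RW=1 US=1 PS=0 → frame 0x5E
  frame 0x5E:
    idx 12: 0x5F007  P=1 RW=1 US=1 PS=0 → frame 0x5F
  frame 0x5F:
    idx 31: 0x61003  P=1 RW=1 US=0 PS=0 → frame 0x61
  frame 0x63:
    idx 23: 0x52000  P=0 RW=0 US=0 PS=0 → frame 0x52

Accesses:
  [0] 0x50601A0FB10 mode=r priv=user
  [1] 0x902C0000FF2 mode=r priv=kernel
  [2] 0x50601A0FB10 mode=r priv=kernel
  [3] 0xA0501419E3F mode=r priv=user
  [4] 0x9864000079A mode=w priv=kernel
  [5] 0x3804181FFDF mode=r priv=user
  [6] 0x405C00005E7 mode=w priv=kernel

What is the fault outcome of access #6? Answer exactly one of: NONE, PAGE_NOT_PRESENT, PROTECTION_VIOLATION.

Trace:
#0 VA=0x50601A0FB10 (r,user):
  lvl0: tbl 0x3E, slot 10 ⇒ 0x42007 (P1/RW1/US1/PS0)
  lvl1: tbl 0x42, slot 24 ⇒ 0x45007 (P1/RW1/US1/PS0)
  lvl2: tbl 0x45, slot 13 ⇒ 0x48007 (P1/RW1/US1/PS0)
  lvl3: tbl 0x48, slot 15 ⇒ 0x49007 (P1/RW1/US1/PS0)
  ✓ 0x49B10  — 4 lookups
#1 VA=0x902C0000FF2 (r,kernel):
  lvl0: tbl 0x3E, slot 18 ⇒ 0x4A007 (P1/RW1/US1/PS0)
  lvl1: tbl 0x4A, slot 11 ⇒ 0x22006 (P0/RW1/US1/PS0)
  ⇒ fault: PAGE_NOT_PRESENT  — 2 lookups
#2 VA=0x50601A0FB10 (r,kernel):
  TLB hit vpn=0x50601A0F → PA=0x49B10
#3 VA=0xA0501419E3F (r,user):
  lvl0: tbl 0x3E, slot 20 ⇒ 0x4C007 (P1/RW1/US1/PS0)
  lvl1: tbl 0x4C, slot 20 ⇒ 0x4E007 (P1/RW1/US1/PS0)
  lvl2: tbl 0x4E, slot 10 ⇒ 0x51007 (P1/RW1/US1/PS0)
  lvl3: tbl 0x51, slot 25 ⇒ 0x54007 (P1/RW1/US1/PS0)
  ✓ 0x54E3F  — 4 lookups
#4 VA=0x9864000079A (w,kernel):
  lvl0: tbl 0x3E, slot 19 ⇒ 0x57007 (P1/RW1/US1/PS0)
  lvl1: tbl 0x57, slot 25 ⇒ 0x28002 (P0/RW1/US0/PS0)
  ⇒ fault: PAGE_NOT_PRESENT  — 2 lookups
#5 VA=0x3804181FFDF (r,user):
  lvl0: tbl 0x3E, slot 7 ⇒ 0x5A007 (P1/RW1/US1/PS0)
  lvl1: tbl 0x5A, slot 1 ⇒ 0x5E007 (P1/RW1/US1/PS0)
  lvl2: tbl 0x5E, slot 12 ⇒ 0x5F007 (P1/RW1/US1/PS0)
  lvl3: tbl 0x5F, slot 31 ⇒ 0x61003 (P1/RW1/US0/PS0)
  ⇒ fault: PROTECTION_VIOLATION  — 4 lookups
#6 VA=0x405C00005E7 (w,kernel):
  lvl0: tbl 0x3E, slot 8 ⇒ 0x63007 (P1/RW1/US1/PS0)
  lvl1: tbl 0x63, slot 23 ⇒ 0x52000 (P0/RW0/US0/PS0)
  ⇒ fault: PAGE_NOT_PRESENT  — 2 lookups

Access #6 fault: PAGE_NOT_PRESENT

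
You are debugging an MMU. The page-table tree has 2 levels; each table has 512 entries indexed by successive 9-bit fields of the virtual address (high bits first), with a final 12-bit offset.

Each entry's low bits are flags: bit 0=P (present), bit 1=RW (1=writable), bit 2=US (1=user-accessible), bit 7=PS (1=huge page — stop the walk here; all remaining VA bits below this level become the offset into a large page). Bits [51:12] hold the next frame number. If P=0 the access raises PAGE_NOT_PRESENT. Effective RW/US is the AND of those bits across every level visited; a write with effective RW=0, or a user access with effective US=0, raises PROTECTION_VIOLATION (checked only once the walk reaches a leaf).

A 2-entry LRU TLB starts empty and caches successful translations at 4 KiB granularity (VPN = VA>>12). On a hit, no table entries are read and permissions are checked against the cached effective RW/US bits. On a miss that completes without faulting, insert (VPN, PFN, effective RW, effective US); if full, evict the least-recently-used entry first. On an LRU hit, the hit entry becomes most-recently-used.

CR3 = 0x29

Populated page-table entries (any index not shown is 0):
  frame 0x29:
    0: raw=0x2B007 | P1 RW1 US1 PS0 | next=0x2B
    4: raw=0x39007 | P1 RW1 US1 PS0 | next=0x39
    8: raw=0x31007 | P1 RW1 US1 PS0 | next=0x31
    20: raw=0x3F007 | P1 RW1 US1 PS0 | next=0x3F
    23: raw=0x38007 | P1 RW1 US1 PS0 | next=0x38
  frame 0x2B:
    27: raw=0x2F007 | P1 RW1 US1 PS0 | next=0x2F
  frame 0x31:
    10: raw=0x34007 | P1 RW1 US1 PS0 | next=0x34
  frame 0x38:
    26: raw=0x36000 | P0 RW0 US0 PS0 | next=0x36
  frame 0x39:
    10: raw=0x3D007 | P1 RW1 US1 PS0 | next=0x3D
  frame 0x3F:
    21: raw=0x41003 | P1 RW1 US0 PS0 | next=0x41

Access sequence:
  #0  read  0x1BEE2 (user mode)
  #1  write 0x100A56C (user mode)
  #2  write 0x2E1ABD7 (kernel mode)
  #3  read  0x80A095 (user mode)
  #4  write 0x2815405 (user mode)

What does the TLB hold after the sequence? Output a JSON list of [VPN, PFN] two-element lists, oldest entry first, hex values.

Per-access translation:
#0 VA=0x1BEE2 (r,user):
  lvl0: tbl 0x29, slot 0 ⇒ 0x2B007 (P1/RW1/US1/PS0)
  lvl1: tbl 0x2B, slot 27 ⇒ 0x2F007 (P1/RW1/US1/PS0)
  → PA=0x2FEE2  (2 entries read)
#1 VA=0x100A56C (w,user):
  lvl0: tbl 0x29, slot 8 ⇒ 0x31007 (P1/RW1/US1/PS0)
  lvl1: tbl 0x31, slot 10 ⇒ 0x34007 (P1/RW1/US1/PS0)
  → PA=0x3456C  (2 entries read)
#2 VA=0x2E1ABD7 (w,kernel):
  lvl0: tbl 0x29, slot 23 ⇒ 0x38007 (P1/RW1/US1/PS0)
  lvl1: tbl 0x38, slot 26 ⇒ 0x36000 (P0/RW0/US0/PS0)
  ✗ PAGE_NOT_PRESENT  [2 reads]
#3 VA=0x80A095 (r,user):
  lvl0: tbl 0x29, slot 4 ⇒ 0x39007 (P1/RW1/US1/PS0)
  lvl1: tbl 0x39, slot 10 ⇒ 0x3D007 (P1/RW1/US1/PS0)
  → PA=0x3D095  (2 entries read)
#4 VA=0x2815405 (w,user):
  lvl0: tbl 0x29, slot 20 ⇒ 0x3F007 (P1/RW1/US1/PS0)
  lvl1: tbl 0x3F, slot 21 ⇒ 0x41003 (P1/RW1/US0/PS0)
  ✗ PROTECTION_VIOLATION  [2 reads]

TLB: [["0x100A", "0x34"], ["0x80A", "0x3D"]]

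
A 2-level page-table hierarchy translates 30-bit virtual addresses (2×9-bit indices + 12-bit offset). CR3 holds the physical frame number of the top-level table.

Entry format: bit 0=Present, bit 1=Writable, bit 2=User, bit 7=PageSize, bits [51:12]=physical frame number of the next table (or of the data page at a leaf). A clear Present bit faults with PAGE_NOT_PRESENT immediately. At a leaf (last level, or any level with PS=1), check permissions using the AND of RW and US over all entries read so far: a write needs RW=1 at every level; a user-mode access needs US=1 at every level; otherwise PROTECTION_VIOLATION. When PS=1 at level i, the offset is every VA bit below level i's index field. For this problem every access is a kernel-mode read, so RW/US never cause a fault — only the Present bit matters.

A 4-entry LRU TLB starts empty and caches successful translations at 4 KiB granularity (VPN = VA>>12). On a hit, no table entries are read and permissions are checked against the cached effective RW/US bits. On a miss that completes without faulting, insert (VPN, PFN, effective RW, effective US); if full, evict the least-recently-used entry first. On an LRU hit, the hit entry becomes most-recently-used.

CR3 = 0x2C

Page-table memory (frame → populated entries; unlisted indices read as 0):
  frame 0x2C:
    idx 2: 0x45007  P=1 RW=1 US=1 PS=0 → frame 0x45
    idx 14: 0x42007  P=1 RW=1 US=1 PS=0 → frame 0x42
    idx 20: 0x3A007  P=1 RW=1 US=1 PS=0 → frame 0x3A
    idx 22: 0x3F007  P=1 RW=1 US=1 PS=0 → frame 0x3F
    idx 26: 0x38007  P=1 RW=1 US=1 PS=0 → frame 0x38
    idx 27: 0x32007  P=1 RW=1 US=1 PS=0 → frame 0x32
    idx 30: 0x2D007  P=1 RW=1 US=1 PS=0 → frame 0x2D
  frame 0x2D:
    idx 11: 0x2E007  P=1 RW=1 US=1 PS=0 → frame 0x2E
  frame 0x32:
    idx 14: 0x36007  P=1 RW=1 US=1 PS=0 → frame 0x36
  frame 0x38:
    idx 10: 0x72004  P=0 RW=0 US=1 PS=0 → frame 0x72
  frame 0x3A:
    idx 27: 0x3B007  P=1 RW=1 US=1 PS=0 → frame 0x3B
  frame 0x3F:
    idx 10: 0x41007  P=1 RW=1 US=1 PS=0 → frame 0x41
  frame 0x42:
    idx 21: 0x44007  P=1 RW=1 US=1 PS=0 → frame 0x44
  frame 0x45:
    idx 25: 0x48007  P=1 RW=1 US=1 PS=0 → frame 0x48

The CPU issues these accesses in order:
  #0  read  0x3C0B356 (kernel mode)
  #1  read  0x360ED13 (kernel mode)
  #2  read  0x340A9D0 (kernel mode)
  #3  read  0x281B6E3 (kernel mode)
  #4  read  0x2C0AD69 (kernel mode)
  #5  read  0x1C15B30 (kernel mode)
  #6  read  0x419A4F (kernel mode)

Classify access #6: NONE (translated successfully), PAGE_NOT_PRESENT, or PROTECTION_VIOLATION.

Trace:
#0 VA=0x3C0B356 (r,kernel):
  lvl0: tbl 0x2C, slot 30 ⇒ 0x2D007 (P1/RW1/US1/PS0)
  lvl1: tbl 0x2D, slot 11 ⇒ 0x2E007 (P1/RW1/US1/PS0)
  ⇒ phys 0x2E356  [2 reads]
#1 VA=0x360ED13 (r,kernel):
  lvl0: tbl 0x2C, slot 27 ⇒ 0x32007 (P1/RW1/US1/PS0)
  lvl1: tbl 0x32, slot 14 ⇒ 0x36007 (P1/RW1/US1/PS0)
  ⇒ phys 0x36D13  [2 reads]
#2 VA=0x340A9D0 (r,kernel):
  lvl0: tbl 0x2C, slot 26 ⇒ 0x38007 (P1/RW1/US1/PS0)
  lvl1: tbl 0x38, slot 10 ⇒ 0x72004 (P0/RW0/US1/PS0)
  ✗ PAGE_NOT_PRESENT  [2 reads]
#3 VA=0x281B6E3 (r,kernel):
  lvl0: tbl 0x2C, slot 20 ⇒ 0x3A007 (P1/RW1/US1/PS0)
  lvl1: tbl 0x3A, slot 27 ⇒ 0x3B007 (P1/RW1/US1/PS0)
  ⇒ phys 0x3B6E3  [2 reads]
#4 VA=0x2C0AD69 (r,kernel):
  lvl0: tbl 0x2C, slot 22 ⇒ 0x3F007 (P1/RW1/US1/PS0)
  lvl1: tbl 0x3F, slot 10 ⇒ 0x41007 (P1/RW1/US1/PS0)
  ⇒ phys 0x41D69  [2 reads]
#5 VA=0x1C15B30 (r,kernel):
  lvl0: tbl 0x2C, slot 14 ⇒ 0x42007 (P1/RW1/US1/PS0)
  lvl1: tbl 0x42, slot 21 ⇒ 0x44007 (P1/RW1/US1/PS0)
  ⇒ phys 0x44B30  [2 reads]
#6 VA=0x419A4F (r,kernel):
  lvl0: tbl 0x2C, slot 2 ⇒ 0x45007 (P1/RW1/US1/PS0)
  lvl1: tbl 0x45, slot 25 ⇒ 0x48007 (P1/RW1/US1/PS0)
  ⇒ phys 0x48A4F  [2 reads]

Access #6 fault: NONE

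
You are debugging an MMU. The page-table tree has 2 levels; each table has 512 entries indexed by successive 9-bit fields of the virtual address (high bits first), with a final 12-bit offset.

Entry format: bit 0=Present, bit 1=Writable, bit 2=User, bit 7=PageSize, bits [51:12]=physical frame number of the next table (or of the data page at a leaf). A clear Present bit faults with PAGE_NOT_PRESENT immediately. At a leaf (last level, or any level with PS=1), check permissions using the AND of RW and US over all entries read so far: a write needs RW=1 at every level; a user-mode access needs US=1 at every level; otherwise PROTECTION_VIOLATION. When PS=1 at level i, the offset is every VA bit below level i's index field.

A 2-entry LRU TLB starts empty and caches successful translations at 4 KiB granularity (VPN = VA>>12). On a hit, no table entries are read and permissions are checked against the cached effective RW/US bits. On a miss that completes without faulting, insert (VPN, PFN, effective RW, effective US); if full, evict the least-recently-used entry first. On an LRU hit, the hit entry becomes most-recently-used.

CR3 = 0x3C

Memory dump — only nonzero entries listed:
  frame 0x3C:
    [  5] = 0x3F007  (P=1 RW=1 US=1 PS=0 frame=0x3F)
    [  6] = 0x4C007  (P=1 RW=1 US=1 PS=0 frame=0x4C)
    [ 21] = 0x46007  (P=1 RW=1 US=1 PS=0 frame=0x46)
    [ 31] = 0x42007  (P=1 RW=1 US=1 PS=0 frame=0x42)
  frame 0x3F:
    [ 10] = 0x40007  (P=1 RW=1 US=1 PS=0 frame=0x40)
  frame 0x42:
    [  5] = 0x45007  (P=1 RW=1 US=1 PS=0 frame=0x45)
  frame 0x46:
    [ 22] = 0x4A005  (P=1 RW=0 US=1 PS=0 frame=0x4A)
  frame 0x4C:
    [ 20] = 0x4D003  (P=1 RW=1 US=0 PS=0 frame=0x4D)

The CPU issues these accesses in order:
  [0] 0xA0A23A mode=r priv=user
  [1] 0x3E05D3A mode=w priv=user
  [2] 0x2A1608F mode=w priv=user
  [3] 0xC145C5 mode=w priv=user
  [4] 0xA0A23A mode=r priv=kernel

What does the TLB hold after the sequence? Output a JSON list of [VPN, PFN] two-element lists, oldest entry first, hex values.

Walk each access:
#0 VA=0xA0A23A (r,user):
  lvl0: tbl 0x3C, slot 5 ⇒ 0x3F007 (P1/RW1/US1/PS0)
  lvl1: tbl 0x3F, slot 10 ⇒ 0x40007 (P1/RW1/US1/PS0)
  ✓ 0x4023A  — 2 lookups
#1 VA=0x3E05D3A (w,user):
  lvl0: tbl 0x3C, slot 31 ⇒ 0x42007 (P1/RW1/US1/PS0)
  lvl1: tbl 0x42, slot 5 ⇒ 0x45007 (P1/RW1/US1/PS0)
  ✓ 0x45D3A  — 2 lookups
#2 VA=0x2A1608F (w,user):
  lvl0: tbl 0x3C, slot 21 ⇒ 0x46007 (P1/RW1/US1/PS0)
  lvl1: tbl 0x46, slot 22 ⇒ 0x4A005 (P1/RW0/US1/PS0)
  ⇒ fault: PROTECTION_VIOLATION  — 2 lookups
#3 VA=0xC145C5 (w,user):
  lvl0: tbl 0x3C, slot 6 ⇒ 0x4C007 (P1/RW1/US1/PS0)
  lvl1: tbl 0x4C, slot 20 ⇒ 0x4D003 (P1/RW1/US0/PS0)
  ⇒ fault: PROTECTION_VIOLATION  — 2 lookups
#4 VA=0xA0A23A (r,kernel):
  TLB hit vpn=0xA0A → PA=0x4023A

TLB: [["0x3E05", "0x45"], ["0xA0A", "0x40"]]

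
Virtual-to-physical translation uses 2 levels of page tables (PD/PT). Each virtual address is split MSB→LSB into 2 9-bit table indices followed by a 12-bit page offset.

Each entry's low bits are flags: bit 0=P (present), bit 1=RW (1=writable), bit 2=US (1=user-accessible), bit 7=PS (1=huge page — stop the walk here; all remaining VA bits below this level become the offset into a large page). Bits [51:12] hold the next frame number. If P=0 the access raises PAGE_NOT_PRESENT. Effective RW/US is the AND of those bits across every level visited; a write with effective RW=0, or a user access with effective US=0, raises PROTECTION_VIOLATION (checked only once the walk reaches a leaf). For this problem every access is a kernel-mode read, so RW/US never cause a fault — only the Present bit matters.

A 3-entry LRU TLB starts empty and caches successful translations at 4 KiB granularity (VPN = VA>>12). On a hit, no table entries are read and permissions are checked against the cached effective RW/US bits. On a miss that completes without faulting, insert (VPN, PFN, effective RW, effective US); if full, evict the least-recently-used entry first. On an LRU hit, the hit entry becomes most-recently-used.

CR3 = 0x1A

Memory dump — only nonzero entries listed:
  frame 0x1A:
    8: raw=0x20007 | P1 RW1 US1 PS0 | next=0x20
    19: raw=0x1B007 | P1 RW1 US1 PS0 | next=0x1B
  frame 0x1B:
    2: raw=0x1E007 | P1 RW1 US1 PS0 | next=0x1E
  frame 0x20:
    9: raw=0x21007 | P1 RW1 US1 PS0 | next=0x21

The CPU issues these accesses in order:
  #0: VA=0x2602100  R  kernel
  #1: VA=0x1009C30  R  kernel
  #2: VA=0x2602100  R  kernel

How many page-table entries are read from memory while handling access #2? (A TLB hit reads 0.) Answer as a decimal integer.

Walk each access:
#0 VA=0x2602100 (r,kernel):
  L0 @0x1A[19] → 0x1B007  P=1,RW=1,US=1,PS=0
  L1 @0x1B[2] → 0x1E007  P=1,RW=1,US=1,PS=0
  → PA=0x1E100  (2 entries read)
#1 VA=0x1009C30 (r,kernel):
  L0 @0x1A[8] → 0x20007  P=1,RW=1,US=1,PS=0
  L1 @0x20[9] → 0x21007  P=1,RW=1,US=1,PS=0
  → PA=0x21C30  (2 entries read)
#2 VA=0x2602100 (r,kernel):
  TLB hit vpn=0x2602 → PA=0x1E100

Entries read for #2: 0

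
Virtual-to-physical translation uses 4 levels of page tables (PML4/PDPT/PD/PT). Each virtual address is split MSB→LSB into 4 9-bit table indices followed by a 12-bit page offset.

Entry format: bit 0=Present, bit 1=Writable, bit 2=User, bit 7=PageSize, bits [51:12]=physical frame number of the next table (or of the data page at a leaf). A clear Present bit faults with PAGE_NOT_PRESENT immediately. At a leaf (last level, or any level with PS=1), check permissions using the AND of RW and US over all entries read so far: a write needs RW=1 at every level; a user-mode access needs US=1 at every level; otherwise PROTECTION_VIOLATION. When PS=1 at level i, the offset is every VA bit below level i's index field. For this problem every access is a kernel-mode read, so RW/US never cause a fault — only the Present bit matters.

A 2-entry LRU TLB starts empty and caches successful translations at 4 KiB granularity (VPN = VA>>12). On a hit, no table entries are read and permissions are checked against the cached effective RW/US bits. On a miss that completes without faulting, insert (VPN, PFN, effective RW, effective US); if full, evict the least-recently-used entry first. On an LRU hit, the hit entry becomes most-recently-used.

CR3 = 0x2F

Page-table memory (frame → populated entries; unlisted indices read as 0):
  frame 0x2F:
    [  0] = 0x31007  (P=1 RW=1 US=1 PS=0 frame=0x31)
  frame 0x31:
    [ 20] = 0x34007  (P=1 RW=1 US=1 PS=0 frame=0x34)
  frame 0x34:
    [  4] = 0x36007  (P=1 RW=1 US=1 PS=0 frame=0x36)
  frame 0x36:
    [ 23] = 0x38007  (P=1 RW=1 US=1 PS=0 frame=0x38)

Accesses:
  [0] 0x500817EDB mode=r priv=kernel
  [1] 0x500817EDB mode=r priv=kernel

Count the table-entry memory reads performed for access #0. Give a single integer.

Trace:
#0 VA=0x500817EDB (r,kernel):
  [0] read 0x2F idx=0: raw=0x31007 flags P=1 W=1 U=1 S=0
  [1] read 0x31 idx=20: raw=0x34007 flags P=1 W=1 U=1 S=0
  [2] read 0x34 idx=4: raw=0x36007 flags P=1 W=1 U=1 S=0
  [3] read 0x36 idx=23: raw=0x38007 flags P=1 W=1 U=1 S=0
  ⇒ phys 0x38EDB  [4 reads]
#1 VA=0x500817EDB (r,kernel):
  TLB hit vpn=0x500817 → PA=0x38EDB

Entries read for #0: 4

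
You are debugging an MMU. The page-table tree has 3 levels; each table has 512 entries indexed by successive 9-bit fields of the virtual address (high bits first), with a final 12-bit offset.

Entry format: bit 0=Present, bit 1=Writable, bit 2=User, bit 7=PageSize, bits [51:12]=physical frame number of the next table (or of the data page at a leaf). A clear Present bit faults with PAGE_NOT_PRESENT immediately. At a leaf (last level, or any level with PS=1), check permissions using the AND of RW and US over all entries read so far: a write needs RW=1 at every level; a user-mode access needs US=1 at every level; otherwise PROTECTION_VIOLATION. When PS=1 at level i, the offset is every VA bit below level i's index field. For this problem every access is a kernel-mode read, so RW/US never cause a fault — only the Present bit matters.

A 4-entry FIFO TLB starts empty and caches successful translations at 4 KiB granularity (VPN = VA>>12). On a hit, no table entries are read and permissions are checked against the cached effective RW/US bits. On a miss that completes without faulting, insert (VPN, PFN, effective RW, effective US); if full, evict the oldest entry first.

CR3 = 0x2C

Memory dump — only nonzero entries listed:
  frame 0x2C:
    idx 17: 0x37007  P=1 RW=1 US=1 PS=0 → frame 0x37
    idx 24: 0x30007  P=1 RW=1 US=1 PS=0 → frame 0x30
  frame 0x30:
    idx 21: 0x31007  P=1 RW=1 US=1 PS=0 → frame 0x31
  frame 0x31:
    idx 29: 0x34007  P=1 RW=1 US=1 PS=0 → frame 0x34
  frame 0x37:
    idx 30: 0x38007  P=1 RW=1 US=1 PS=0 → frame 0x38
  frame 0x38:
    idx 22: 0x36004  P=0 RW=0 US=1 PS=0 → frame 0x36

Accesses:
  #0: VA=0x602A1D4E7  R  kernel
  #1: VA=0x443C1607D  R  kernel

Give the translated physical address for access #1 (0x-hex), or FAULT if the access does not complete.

Trace:
#0 VA=0x602A1D4E7 (r,kernel):
  [0] read 0x2C idx=24: raw=0x30007 flags P=1 W=1 U=1 S=0
  [1] read 0x30 idx=21: raw=0x31007 flags P=1 W=1 U=1 S=0
  [2] read 0x31 idx=29: raw=0x34007 flags P=1 W=1 U=1 S=0
  ⇒ phys 0x344E7  [3 reads]
#1 VA=0x443C1607D (r,kernel):
  [0] read 0x2C idx=17: raw=0x37007 flags P=1 W=1 U=1 S=0
  [1] read 0x37 idx=30: raw=0x38007 flags P=1 W=1 U=1 S=0
  [2] read 0x38 idx=22: raw=0x36004 flags P=0 W=0 U=1 S=0
  ✗ PAGE_NOT_PRESENT  [3 reads]

Access #1 PA: FAULT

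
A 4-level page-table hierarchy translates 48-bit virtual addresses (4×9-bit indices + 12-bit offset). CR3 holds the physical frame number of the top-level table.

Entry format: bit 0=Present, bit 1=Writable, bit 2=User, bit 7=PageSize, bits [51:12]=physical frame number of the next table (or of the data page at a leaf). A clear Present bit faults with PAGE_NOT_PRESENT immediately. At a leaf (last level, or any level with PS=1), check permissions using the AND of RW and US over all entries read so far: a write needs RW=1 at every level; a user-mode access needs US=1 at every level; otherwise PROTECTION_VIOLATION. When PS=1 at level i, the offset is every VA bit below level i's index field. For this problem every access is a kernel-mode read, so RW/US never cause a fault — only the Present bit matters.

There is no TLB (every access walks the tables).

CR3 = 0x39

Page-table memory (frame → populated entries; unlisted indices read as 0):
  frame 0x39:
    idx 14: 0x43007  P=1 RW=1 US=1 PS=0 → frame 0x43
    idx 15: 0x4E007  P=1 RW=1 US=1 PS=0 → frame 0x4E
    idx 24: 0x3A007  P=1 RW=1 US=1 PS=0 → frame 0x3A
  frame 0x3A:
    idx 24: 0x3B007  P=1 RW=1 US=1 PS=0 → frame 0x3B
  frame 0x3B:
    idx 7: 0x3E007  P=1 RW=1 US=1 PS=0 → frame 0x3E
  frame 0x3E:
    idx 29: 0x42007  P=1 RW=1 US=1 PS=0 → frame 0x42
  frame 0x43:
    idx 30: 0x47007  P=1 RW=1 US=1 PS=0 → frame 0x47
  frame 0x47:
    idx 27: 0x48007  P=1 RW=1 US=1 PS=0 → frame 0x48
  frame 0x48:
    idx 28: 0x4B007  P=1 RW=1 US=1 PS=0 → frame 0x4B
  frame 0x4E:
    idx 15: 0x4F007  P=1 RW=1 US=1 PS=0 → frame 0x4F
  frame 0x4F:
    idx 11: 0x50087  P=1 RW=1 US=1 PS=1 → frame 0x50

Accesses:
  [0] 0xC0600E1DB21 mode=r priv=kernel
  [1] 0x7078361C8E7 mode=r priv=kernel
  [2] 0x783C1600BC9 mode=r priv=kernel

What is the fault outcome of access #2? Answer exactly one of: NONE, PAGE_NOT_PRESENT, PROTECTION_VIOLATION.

Walk each access:
#0 VA=0xC0600E1DB21 (r,kernel):
  L0: frame=0x39 idx=24 entry=0x3A007 [P=1 RW=1 US=1 PS=0]
  L1: frame=0x3A idx=24 entry=0x3B007 [P=1 RW=1 US=1 PS=0]
  L2: frame=0x3B idx=7 entry=0x3E007 [P=1 RW=1 US=1 PS=0]
  L3: frame=0x3E idx=29 entry=0x42007 [P=1 RW=1 US=1 PS=0]
  → PA=0x42B21  (4 entries read)
#1 VA=0x7078361C8E7 (r,kernel):
  L0: frame=0x39 idx=14 entry=0x43007 [P=1 RW=1 US=1 PS=0]
  L1: frame=0x43 idx=30 entry=0x47007 [P=1 RW=1 US=1 PS=0]
  L2: frame=0x47 idx=27 entry=0x48007 [P=1 RW=1 US=1 PS=0]
  L3: frame=0x48 idx=28 entry=0x4B007 [P=1 RW=1 US=1 PS=0]
  → PA=0x4B8E7  (4 entries read)
#2 VA=0x783C1600BC9 (r,kernel):
  L0: frame=0x39 idx=15 entry=0x4E007 [P=1 RW=1 US=1 PS=0]
  L1: frame=0x4E idx=15 entry=0x4F007 [P=1 RW=1 US=1 PS=0]
  L2: frame=0x4F idx=11 entry=0x50087 [P=1 RW=1 US=1 PS=1]
  → PA=0x50BC9 (huge @L2)  (3 entries read)

Access #2 fault: NONE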